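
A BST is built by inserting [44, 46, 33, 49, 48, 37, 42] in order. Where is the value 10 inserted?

Starting tree (level order): [44, 33, 46, None, 37, None, 49, None, 42, 48]
Insertion path: 44 -> 33
Result: insert 10 as left child of 33
Final tree (level order): [44, 33, 46, 10, 37, None, 49, None, None, None, 42, 48]


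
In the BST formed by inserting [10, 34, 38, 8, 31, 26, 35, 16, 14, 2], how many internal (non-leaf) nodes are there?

Tree built from: [10, 34, 38, 8, 31, 26, 35, 16, 14, 2]
Tree (level-order array): [10, 8, 34, 2, None, 31, 38, None, None, 26, None, 35, None, 16, None, None, None, 14]
Rule: An internal node has at least one child.
Per-node child counts:
  node 10: 2 child(ren)
  node 8: 1 child(ren)
  node 2: 0 child(ren)
  node 34: 2 child(ren)
  node 31: 1 child(ren)
  node 26: 1 child(ren)
  node 16: 1 child(ren)
  node 14: 0 child(ren)
  node 38: 1 child(ren)
  node 35: 0 child(ren)
Matching nodes: [10, 8, 34, 31, 26, 16, 38]
Count of internal (non-leaf) nodes: 7


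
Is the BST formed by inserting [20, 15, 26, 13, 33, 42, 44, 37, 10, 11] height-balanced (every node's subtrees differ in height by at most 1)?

Tree (level-order array): [20, 15, 26, 13, None, None, 33, 10, None, None, 42, None, 11, 37, 44]
Definition: a tree is height-balanced if, at every node, |h(left) - h(right)| <= 1 (empty subtree has height -1).
Bottom-up per-node check:
  node 11: h_left=-1, h_right=-1, diff=0 [OK], height=0
  node 10: h_left=-1, h_right=0, diff=1 [OK], height=1
  node 13: h_left=1, h_right=-1, diff=2 [FAIL (|1--1|=2 > 1)], height=2
  node 15: h_left=2, h_right=-1, diff=3 [FAIL (|2--1|=3 > 1)], height=3
  node 37: h_left=-1, h_right=-1, diff=0 [OK], height=0
  node 44: h_left=-1, h_right=-1, diff=0 [OK], height=0
  node 42: h_left=0, h_right=0, diff=0 [OK], height=1
  node 33: h_left=-1, h_right=1, diff=2 [FAIL (|-1-1|=2 > 1)], height=2
  node 26: h_left=-1, h_right=2, diff=3 [FAIL (|-1-2|=3 > 1)], height=3
  node 20: h_left=3, h_right=3, diff=0 [OK], height=4
Node 13 violates the condition: |1 - -1| = 2 > 1.
Result: Not balanced


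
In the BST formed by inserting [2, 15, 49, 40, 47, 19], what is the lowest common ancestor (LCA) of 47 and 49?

Tree insertion order: [2, 15, 49, 40, 47, 19]
Tree (level-order array): [2, None, 15, None, 49, 40, None, 19, 47]
In a BST, the LCA of p=47, q=49 is the first node v on the
root-to-leaf path with p <= v <= q (go left if both < v, right if both > v).
Walk from root:
  at 2: both 47 and 49 > 2, go right
  at 15: both 47 and 49 > 15, go right
  at 49: 47 <= 49 <= 49, this is the LCA
LCA = 49


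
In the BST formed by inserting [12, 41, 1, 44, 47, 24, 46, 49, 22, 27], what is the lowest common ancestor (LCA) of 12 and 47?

Tree insertion order: [12, 41, 1, 44, 47, 24, 46, 49, 22, 27]
Tree (level-order array): [12, 1, 41, None, None, 24, 44, 22, 27, None, 47, None, None, None, None, 46, 49]
In a BST, the LCA of p=12, q=47 is the first node v on the
root-to-leaf path with p <= v <= q (go left if both < v, right if both > v).
Walk from root:
  at 12: 12 <= 12 <= 47, this is the LCA
LCA = 12


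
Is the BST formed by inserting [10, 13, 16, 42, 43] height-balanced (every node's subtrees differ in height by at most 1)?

Tree (level-order array): [10, None, 13, None, 16, None, 42, None, 43]
Definition: a tree is height-balanced if, at every node, |h(left) - h(right)| <= 1 (empty subtree has height -1).
Bottom-up per-node check:
  node 43: h_left=-1, h_right=-1, diff=0 [OK], height=0
  node 42: h_left=-1, h_right=0, diff=1 [OK], height=1
  node 16: h_left=-1, h_right=1, diff=2 [FAIL (|-1-1|=2 > 1)], height=2
  node 13: h_left=-1, h_right=2, diff=3 [FAIL (|-1-2|=3 > 1)], height=3
  node 10: h_left=-1, h_right=3, diff=4 [FAIL (|-1-3|=4 > 1)], height=4
Node 16 violates the condition: |-1 - 1| = 2 > 1.
Result: Not balanced


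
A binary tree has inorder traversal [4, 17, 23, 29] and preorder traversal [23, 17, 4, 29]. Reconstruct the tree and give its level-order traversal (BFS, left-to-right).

Inorder:  [4, 17, 23, 29]
Preorder: [23, 17, 4, 29]
Algorithm: preorder visits root first, so consume preorder in order;
for each root, split the current inorder slice at that value into
left-subtree inorder and right-subtree inorder, then recurse.
Recursive splits:
  root=23; inorder splits into left=[4, 17], right=[29]
  root=17; inorder splits into left=[4], right=[]
  root=4; inorder splits into left=[], right=[]
  root=29; inorder splits into left=[], right=[]
Reconstructed level-order: [23, 17, 29, 4]


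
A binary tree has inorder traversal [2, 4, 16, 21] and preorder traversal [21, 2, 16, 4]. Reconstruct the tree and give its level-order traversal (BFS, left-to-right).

Inorder:  [2, 4, 16, 21]
Preorder: [21, 2, 16, 4]
Algorithm: preorder visits root first, so consume preorder in order;
for each root, split the current inorder slice at that value into
left-subtree inorder and right-subtree inorder, then recurse.
Recursive splits:
  root=21; inorder splits into left=[2, 4, 16], right=[]
  root=2; inorder splits into left=[], right=[4, 16]
  root=16; inorder splits into left=[4], right=[]
  root=4; inorder splits into left=[], right=[]
Reconstructed level-order: [21, 2, 16, 4]


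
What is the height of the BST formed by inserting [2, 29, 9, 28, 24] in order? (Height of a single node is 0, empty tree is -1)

Insertion order: [2, 29, 9, 28, 24]
Tree (level-order array): [2, None, 29, 9, None, None, 28, 24]
Compute height bottom-up (empty subtree = -1):
  height(24) = 1 + max(-1, -1) = 0
  height(28) = 1 + max(0, -1) = 1
  height(9) = 1 + max(-1, 1) = 2
  height(29) = 1 + max(2, -1) = 3
  height(2) = 1 + max(-1, 3) = 4
Height = 4


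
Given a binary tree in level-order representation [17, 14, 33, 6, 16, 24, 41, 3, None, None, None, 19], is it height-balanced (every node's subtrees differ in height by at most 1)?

Tree (level-order array): [17, 14, 33, 6, 16, 24, 41, 3, None, None, None, 19]
Definition: a tree is height-balanced if, at every node, |h(left) - h(right)| <= 1 (empty subtree has height -1).
Bottom-up per-node check:
  node 3: h_left=-1, h_right=-1, diff=0 [OK], height=0
  node 6: h_left=0, h_right=-1, diff=1 [OK], height=1
  node 16: h_left=-1, h_right=-1, diff=0 [OK], height=0
  node 14: h_left=1, h_right=0, diff=1 [OK], height=2
  node 19: h_left=-1, h_right=-1, diff=0 [OK], height=0
  node 24: h_left=0, h_right=-1, diff=1 [OK], height=1
  node 41: h_left=-1, h_right=-1, diff=0 [OK], height=0
  node 33: h_left=1, h_right=0, diff=1 [OK], height=2
  node 17: h_left=2, h_right=2, diff=0 [OK], height=3
All nodes satisfy the balance condition.
Result: Balanced


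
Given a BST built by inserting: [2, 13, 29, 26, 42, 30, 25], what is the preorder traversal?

Tree insertion order: [2, 13, 29, 26, 42, 30, 25]
Tree (level-order array): [2, None, 13, None, 29, 26, 42, 25, None, 30]
Preorder traversal: [2, 13, 29, 26, 25, 42, 30]


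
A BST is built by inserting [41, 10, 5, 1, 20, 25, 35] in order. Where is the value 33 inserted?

Starting tree (level order): [41, 10, None, 5, 20, 1, None, None, 25, None, None, None, 35]
Insertion path: 41 -> 10 -> 20 -> 25 -> 35
Result: insert 33 as left child of 35
Final tree (level order): [41, 10, None, 5, 20, 1, None, None, 25, None, None, None, 35, 33]


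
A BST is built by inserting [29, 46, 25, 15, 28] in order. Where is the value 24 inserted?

Starting tree (level order): [29, 25, 46, 15, 28]
Insertion path: 29 -> 25 -> 15
Result: insert 24 as right child of 15
Final tree (level order): [29, 25, 46, 15, 28, None, None, None, 24]


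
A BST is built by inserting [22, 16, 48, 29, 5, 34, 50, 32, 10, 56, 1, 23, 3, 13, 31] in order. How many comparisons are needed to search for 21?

Search path for 21: 22 -> 16
Found: False
Comparisons: 2


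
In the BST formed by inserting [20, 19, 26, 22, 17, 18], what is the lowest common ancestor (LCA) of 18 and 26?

Tree insertion order: [20, 19, 26, 22, 17, 18]
Tree (level-order array): [20, 19, 26, 17, None, 22, None, None, 18]
In a BST, the LCA of p=18, q=26 is the first node v on the
root-to-leaf path with p <= v <= q (go left if both < v, right if both > v).
Walk from root:
  at 20: 18 <= 20 <= 26, this is the LCA
LCA = 20


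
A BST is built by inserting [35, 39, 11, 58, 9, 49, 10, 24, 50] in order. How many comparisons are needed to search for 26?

Search path for 26: 35 -> 11 -> 24
Found: False
Comparisons: 3


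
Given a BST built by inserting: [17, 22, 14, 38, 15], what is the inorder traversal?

Tree insertion order: [17, 22, 14, 38, 15]
Tree (level-order array): [17, 14, 22, None, 15, None, 38]
Inorder traversal: [14, 15, 17, 22, 38]


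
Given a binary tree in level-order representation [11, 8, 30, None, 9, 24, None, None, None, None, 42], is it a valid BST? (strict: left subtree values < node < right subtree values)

Level-order array: [11, 8, 30, None, 9, 24, None, None, None, None, 42]
Validate using subtree bounds (lo, hi): at each node, require lo < value < hi,
then recurse left with hi=value and right with lo=value.
Preorder trace (stopping at first violation):
  at node 11 with bounds (-inf, +inf): OK
  at node 8 with bounds (-inf, 11): OK
  at node 9 with bounds (8, 11): OK
  at node 30 with bounds (11, +inf): OK
  at node 24 with bounds (11, 30): OK
  at node 42 with bounds (24, 30): VIOLATION
Node 42 violates its bound: not (24 < 42 < 30).
Result: Not a valid BST


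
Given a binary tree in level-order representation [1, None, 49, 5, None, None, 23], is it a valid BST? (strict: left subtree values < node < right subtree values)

Level-order array: [1, None, 49, 5, None, None, 23]
Validate using subtree bounds (lo, hi): at each node, require lo < value < hi,
then recurse left with hi=value and right with lo=value.
Preorder trace (stopping at first violation):
  at node 1 with bounds (-inf, +inf): OK
  at node 49 with bounds (1, +inf): OK
  at node 5 with bounds (1, 49): OK
  at node 23 with bounds (5, 49): OK
No violation found at any node.
Result: Valid BST


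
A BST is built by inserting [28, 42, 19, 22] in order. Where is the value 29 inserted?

Starting tree (level order): [28, 19, 42, None, 22]
Insertion path: 28 -> 42
Result: insert 29 as left child of 42
Final tree (level order): [28, 19, 42, None, 22, 29]


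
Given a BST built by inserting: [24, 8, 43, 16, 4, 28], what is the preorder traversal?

Tree insertion order: [24, 8, 43, 16, 4, 28]
Tree (level-order array): [24, 8, 43, 4, 16, 28]
Preorder traversal: [24, 8, 4, 16, 43, 28]


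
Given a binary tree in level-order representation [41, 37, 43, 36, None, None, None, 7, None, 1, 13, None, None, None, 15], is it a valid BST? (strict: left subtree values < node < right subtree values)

Level-order array: [41, 37, 43, 36, None, None, None, 7, None, 1, 13, None, None, None, 15]
Validate using subtree bounds (lo, hi): at each node, require lo < value < hi,
then recurse left with hi=value and right with lo=value.
Preorder trace (stopping at first violation):
  at node 41 with bounds (-inf, +inf): OK
  at node 37 with bounds (-inf, 41): OK
  at node 36 with bounds (-inf, 37): OK
  at node 7 with bounds (-inf, 36): OK
  at node 1 with bounds (-inf, 7): OK
  at node 13 with bounds (7, 36): OK
  at node 15 with bounds (13, 36): OK
  at node 43 with bounds (41, +inf): OK
No violation found at any node.
Result: Valid BST


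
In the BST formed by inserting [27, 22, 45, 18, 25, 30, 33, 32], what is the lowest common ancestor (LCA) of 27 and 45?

Tree insertion order: [27, 22, 45, 18, 25, 30, 33, 32]
Tree (level-order array): [27, 22, 45, 18, 25, 30, None, None, None, None, None, None, 33, 32]
In a BST, the LCA of p=27, q=45 is the first node v on the
root-to-leaf path with p <= v <= q (go left if both < v, right if both > v).
Walk from root:
  at 27: 27 <= 27 <= 45, this is the LCA
LCA = 27


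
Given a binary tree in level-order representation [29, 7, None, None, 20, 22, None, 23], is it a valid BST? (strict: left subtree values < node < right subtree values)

Level-order array: [29, 7, None, None, 20, 22, None, 23]
Validate using subtree bounds (lo, hi): at each node, require lo < value < hi,
then recurse left with hi=value and right with lo=value.
Preorder trace (stopping at first violation):
  at node 29 with bounds (-inf, +inf): OK
  at node 7 with bounds (-inf, 29): OK
  at node 20 with bounds (7, 29): OK
  at node 22 with bounds (7, 20): VIOLATION
Node 22 violates its bound: not (7 < 22 < 20).
Result: Not a valid BST


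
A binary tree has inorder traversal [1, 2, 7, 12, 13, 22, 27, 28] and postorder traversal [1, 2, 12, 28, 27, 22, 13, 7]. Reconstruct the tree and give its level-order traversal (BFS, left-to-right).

Inorder:   [1, 2, 7, 12, 13, 22, 27, 28]
Postorder: [1, 2, 12, 28, 27, 22, 13, 7]
Algorithm: postorder visits root last, so walk postorder right-to-left;
each value is the root of the current inorder slice — split it at that
value, recurse on the right subtree first, then the left.
Recursive splits:
  root=7; inorder splits into left=[1, 2], right=[12, 13, 22, 27, 28]
  root=13; inorder splits into left=[12], right=[22, 27, 28]
  root=22; inorder splits into left=[], right=[27, 28]
  root=27; inorder splits into left=[], right=[28]
  root=28; inorder splits into left=[], right=[]
  root=12; inorder splits into left=[], right=[]
  root=2; inorder splits into left=[1], right=[]
  root=1; inorder splits into left=[], right=[]
Reconstructed level-order: [7, 2, 13, 1, 12, 22, 27, 28]


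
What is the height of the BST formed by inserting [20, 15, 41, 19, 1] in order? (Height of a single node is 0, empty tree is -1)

Insertion order: [20, 15, 41, 19, 1]
Tree (level-order array): [20, 15, 41, 1, 19]
Compute height bottom-up (empty subtree = -1):
  height(1) = 1 + max(-1, -1) = 0
  height(19) = 1 + max(-1, -1) = 0
  height(15) = 1 + max(0, 0) = 1
  height(41) = 1 + max(-1, -1) = 0
  height(20) = 1 + max(1, 0) = 2
Height = 2


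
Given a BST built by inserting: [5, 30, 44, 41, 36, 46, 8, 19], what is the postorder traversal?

Tree insertion order: [5, 30, 44, 41, 36, 46, 8, 19]
Tree (level-order array): [5, None, 30, 8, 44, None, 19, 41, 46, None, None, 36]
Postorder traversal: [19, 8, 36, 41, 46, 44, 30, 5]


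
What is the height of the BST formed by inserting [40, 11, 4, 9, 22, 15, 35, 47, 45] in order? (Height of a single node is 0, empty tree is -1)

Insertion order: [40, 11, 4, 9, 22, 15, 35, 47, 45]
Tree (level-order array): [40, 11, 47, 4, 22, 45, None, None, 9, 15, 35]
Compute height bottom-up (empty subtree = -1):
  height(9) = 1 + max(-1, -1) = 0
  height(4) = 1 + max(-1, 0) = 1
  height(15) = 1 + max(-1, -1) = 0
  height(35) = 1 + max(-1, -1) = 0
  height(22) = 1 + max(0, 0) = 1
  height(11) = 1 + max(1, 1) = 2
  height(45) = 1 + max(-1, -1) = 0
  height(47) = 1 + max(0, -1) = 1
  height(40) = 1 + max(2, 1) = 3
Height = 3


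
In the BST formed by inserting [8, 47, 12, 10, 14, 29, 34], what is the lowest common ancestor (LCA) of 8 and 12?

Tree insertion order: [8, 47, 12, 10, 14, 29, 34]
Tree (level-order array): [8, None, 47, 12, None, 10, 14, None, None, None, 29, None, 34]
In a BST, the LCA of p=8, q=12 is the first node v on the
root-to-leaf path with p <= v <= q (go left if both < v, right if both > v).
Walk from root:
  at 8: 8 <= 8 <= 12, this is the LCA
LCA = 8


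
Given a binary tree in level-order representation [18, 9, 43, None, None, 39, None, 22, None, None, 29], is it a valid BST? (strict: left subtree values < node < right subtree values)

Level-order array: [18, 9, 43, None, None, 39, None, 22, None, None, 29]
Validate using subtree bounds (lo, hi): at each node, require lo < value < hi,
then recurse left with hi=value and right with lo=value.
Preorder trace (stopping at first violation):
  at node 18 with bounds (-inf, +inf): OK
  at node 9 with bounds (-inf, 18): OK
  at node 43 with bounds (18, +inf): OK
  at node 39 with bounds (18, 43): OK
  at node 22 with bounds (18, 39): OK
  at node 29 with bounds (22, 39): OK
No violation found at any node.
Result: Valid BST


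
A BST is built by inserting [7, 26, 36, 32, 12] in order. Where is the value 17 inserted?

Starting tree (level order): [7, None, 26, 12, 36, None, None, 32]
Insertion path: 7 -> 26 -> 12
Result: insert 17 as right child of 12
Final tree (level order): [7, None, 26, 12, 36, None, 17, 32]


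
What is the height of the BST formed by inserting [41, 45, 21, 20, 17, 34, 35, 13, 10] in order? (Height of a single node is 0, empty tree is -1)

Insertion order: [41, 45, 21, 20, 17, 34, 35, 13, 10]
Tree (level-order array): [41, 21, 45, 20, 34, None, None, 17, None, None, 35, 13, None, None, None, 10]
Compute height bottom-up (empty subtree = -1):
  height(10) = 1 + max(-1, -1) = 0
  height(13) = 1 + max(0, -1) = 1
  height(17) = 1 + max(1, -1) = 2
  height(20) = 1 + max(2, -1) = 3
  height(35) = 1 + max(-1, -1) = 0
  height(34) = 1 + max(-1, 0) = 1
  height(21) = 1 + max(3, 1) = 4
  height(45) = 1 + max(-1, -1) = 0
  height(41) = 1 + max(4, 0) = 5
Height = 5


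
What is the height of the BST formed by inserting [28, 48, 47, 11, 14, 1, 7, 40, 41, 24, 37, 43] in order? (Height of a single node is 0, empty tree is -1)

Insertion order: [28, 48, 47, 11, 14, 1, 7, 40, 41, 24, 37, 43]
Tree (level-order array): [28, 11, 48, 1, 14, 47, None, None, 7, None, 24, 40, None, None, None, None, None, 37, 41, None, None, None, 43]
Compute height bottom-up (empty subtree = -1):
  height(7) = 1 + max(-1, -1) = 0
  height(1) = 1 + max(-1, 0) = 1
  height(24) = 1 + max(-1, -1) = 0
  height(14) = 1 + max(-1, 0) = 1
  height(11) = 1 + max(1, 1) = 2
  height(37) = 1 + max(-1, -1) = 0
  height(43) = 1 + max(-1, -1) = 0
  height(41) = 1 + max(-1, 0) = 1
  height(40) = 1 + max(0, 1) = 2
  height(47) = 1 + max(2, -1) = 3
  height(48) = 1 + max(3, -1) = 4
  height(28) = 1 + max(2, 4) = 5
Height = 5


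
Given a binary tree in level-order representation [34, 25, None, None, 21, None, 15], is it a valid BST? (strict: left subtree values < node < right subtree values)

Level-order array: [34, 25, None, None, 21, None, 15]
Validate using subtree bounds (lo, hi): at each node, require lo < value < hi,
then recurse left with hi=value and right with lo=value.
Preorder trace (stopping at first violation):
  at node 34 with bounds (-inf, +inf): OK
  at node 25 with bounds (-inf, 34): OK
  at node 21 with bounds (25, 34): VIOLATION
Node 21 violates its bound: not (25 < 21 < 34).
Result: Not a valid BST


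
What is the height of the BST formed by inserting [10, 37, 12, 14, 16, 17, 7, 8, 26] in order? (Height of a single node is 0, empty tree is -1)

Insertion order: [10, 37, 12, 14, 16, 17, 7, 8, 26]
Tree (level-order array): [10, 7, 37, None, 8, 12, None, None, None, None, 14, None, 16, None, 17, None, 26]
Compute height bottom-up (empty subtree = -1):
  height(8) = 1 + max(-1, -1) = 0
  height(7) = 1 + max(-1, 0) = 1
  height(26) = 1 + max(-1, -1) = 0
  height(17) = 1 + max(-1, 0) = 1
  height(16) = 1 + max(-1, 1) = 2
  height(14) = 1 + max(-1, 2) = 3
  height(12) = 1 + max(-1, 3) = 4
  height(37) = 1 + max(4, -1) = 5
  height(10) = 1 + max(1, 5) = 6
Height = 6


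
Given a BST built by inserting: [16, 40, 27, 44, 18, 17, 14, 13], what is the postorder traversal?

Tree insertion order: [16, 40, 27, 44, 18, 17, 14, 13]
Tree (level-order array): [16, 14, 40, 13, None, 27, 44, None, None, 18, None, None, None, 17]
Postorder traversal: [13, 14, 17, 18, 27, 44, 40, 16]


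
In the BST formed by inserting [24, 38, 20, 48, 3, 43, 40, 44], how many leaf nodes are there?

Tree built from: [24, 38, 20, 48, 3, 43, 40, 44]
Tree (level-order array): [24, 20, 38, 3, None, None, 48, None, None, 43, None, 40, 44]
Rule: A leaf has 0 children.
Per-node child counts:
  node 24: 2 child(ren)
  node 20: 1 child(ren)
  node 3: 0 child(ren)
  node 38: 1 child(ren)
  node 48: 1 child(ren)
  node 43: 2 child(ren)
  node 40: 0 child(ren)
  node 44: 0 child(ren)
Matching nodes: [3, 40, 44]
Count of leaf nodes: 3


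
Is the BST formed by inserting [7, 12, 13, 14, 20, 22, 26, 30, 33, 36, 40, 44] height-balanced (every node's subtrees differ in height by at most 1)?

Tree (level-order array): [7, None, 12, None, 13, None, 14, None, 20, None, 22, None, 26, None, 30, None, 33, None, 36, None, 40, None, 44]
Definition: a tree is height-balanced if, at every node, |h(left) - h(right)| <= 1 (empty subtree has height -1).
Bottom-up per-node check:
  node 44: h_left=-1, h_right=-1, diff=0 [OK], height=0
  node 40: h_left=-1, h_right=0, diff=1 [OK], height=1
  node 36: h_left=-1, h_right=1, diff=2 [FAIL (|-1-1|=2 > 1)], height=2
  node 33: h_left=-1, h_right=2, diff=3 [FAIL (|-1-2|=3 > 1)], height=3
  node 30: h_left=-1, h_right=3, diff=4 [FAIL (|-1-3|=4 > 1)], height=4
  node 26: h_left=-1, h_right=4, diff=5 [FAIL (|-1-4|=5 > 1)], height=5
  node 22: h_left=-1, h_right=5, diff=6 [FAIL (|-1-5|=6 > 1)], height=6
  node 20: h_left=-1, h_right=6, diff=7 [FAIL (|-1-6|=7 > 1)], height=7
  node 14: h_left=-1, h_right=7, diff=8 [FAIL (|-1-7|=8 > 1)], height=8
  node 13: h_left=-1, h_right=8, diff=9 [FAIL (|-1-8|=9 > 1)], height=9
  node 12: h_left=-1, h_right=9, diff=10 [FAIL (|-1-9|=10 > 1)], height=10
  node 7: h_left=-1, h_right=10, diff=11 [FAIL (|-1-10|=11 > 1)], height=11
Node 36 violates the condition: |-1 - 1| = 2 > 1.
Result: Not balanced


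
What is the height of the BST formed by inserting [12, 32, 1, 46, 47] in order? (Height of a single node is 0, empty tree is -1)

Insertion order: [12, 32, 1, 46, 47]
Tree (level-order array): [12, 1, 32, None, None, None, 46, None, 47]
Compute height bottom-up (empty subtree = -1):
  height(1) = 1 + max(-1, -1) = 0
  height(47) = 1 + max(-1, -1) = 0
  height(46) = 1 + max(-1, 0) = 1
  height(32) = 1 + max(-1, 1) = 2
  height(12) = 1 + max(0, 2) = 3
Height = 3


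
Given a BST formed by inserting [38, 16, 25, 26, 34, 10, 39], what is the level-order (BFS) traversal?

Tree insertion order: [38, 16, 25, 26, 34, 10, 39]
Tree (level-order array): [38, 16, 39, 10, 25, None, None, None, None, None, 26, None, 34]
BFS from the root, enqueuing left then right child of each popped node:
  queue [38] -> pop 38, enqueue [16, 39], visited so far: [38]
  queue [16, 39] -> pop 16, enqueue [10, 25], visited so far: [38, 16]
  queue [39, 10, 25] -> pop 39, enqueue [none], visited so far: [38, 16, 39]
  queue [10, 25] -> pop 10, enqueue [none], visited so far: [38, 16, 39, 10]
  queue [25] -> pop 25, enqueue [26], visited so far: [38, 16, 39, 10, 25]
  queue [26] -> pop 26, enqueue [34], visited so far: [38, 16, 39, 10, 25, 26]
  queue [34] -> pop 34, enqueue [none], visited so far: [38, 16, 39, 10, 25, 26, 34]
Result: [38, 16, 39, 10, 25, 26, 34]


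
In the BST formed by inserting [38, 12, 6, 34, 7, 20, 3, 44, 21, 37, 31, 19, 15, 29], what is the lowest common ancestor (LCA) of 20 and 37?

Tree insertion order: [38, 12, 6, 34, 7, 20, 3, 44, 21, 37, 31, 19, 15, 29]
Tree (level-order array): [38, 12, 44, 6, 34, None, None, 3, 7, 20, 37, None, None, None, None, 19, 21, None, None, 15, None, None, 31, None, None, 29]
In a BST, the LCA of p=20, q=37 is the first node v on the
root-to-leaf path with p <= v <= q (go left if both < v, right if both > v).
Walk from root:
  at 38: both 20 and 37 < 38, go left
  at 12: both 20 and 37 > 12, go right
  at 34: 20 <= 34 <= 37, this is the LCA
LCA = 34


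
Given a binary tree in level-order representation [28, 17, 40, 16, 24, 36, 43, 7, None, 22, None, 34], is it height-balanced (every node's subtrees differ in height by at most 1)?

Tree (level-order array): [28, 17, 40, 16, 24, 36, 43, 7, None, 22, None, 34]
Definition: a tree is height-balanced if, at every node, |h(left) - h(right)| <= 1 (empty subtree has height -1).
Bottom-up per-node check:
  node 7: h_left=-1, h_right=-1, diff=0 [OK], height=0
  node 16: h_left=0, h_right=-1, diff=1 [OK], height=1
  node 22: h_left=-1, h_right=-1, diff=0 [OK], height=0
  node 24: h_left=0, h_right=-1, diff=1 [OK], height=1
  node 17: h_left=1, h_right=1, diff=0 [OK], height=2
  node 34: h_left=-1, h_right=-1, diff=0 [OK], height=0
  node 36: h_left=0, h_right=-1, diff=1 [OK], height=1
  node 43: h_left=-1, h_right=-1, diff=0 [OK], height=0
  node 40: h_left=1, h_right=0, diff=1 [OK], height=2
  node 28: h_left=2, h_right=2, diff=0 [OK], height=3
All nodes satisfy the balance condition.
Result: Balanced


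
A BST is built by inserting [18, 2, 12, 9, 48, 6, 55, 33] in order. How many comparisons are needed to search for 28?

Search path for 28: 18 -> 48 -> 33
Found: False
Comparisons: 3


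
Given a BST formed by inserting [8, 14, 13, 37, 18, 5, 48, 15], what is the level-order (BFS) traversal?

Tree insertion order: [8, 14, 13, 37, 18, 5, 48, 15]
Tree (level-order array): [8, 5, 14, None, None, 13, 37, None, None, 18, 48, 15]
BFS from the root, enqueuing left then right child of each popped node:
  queue [8] -> pop 8, enqueue [5, 14], visited so far: [8]
  queue [5, 14] -> pop 5, enqueue [none], visited so far: [8, 5]
  queue [14] -> pop 14, enqueue [13, 37], visited so far: [8, 5, 14]
  queue [13, 37] -> pop 13, enqueue [none], visited so far: [8, 5, 14, 13]
  queue [37] -> pop 37, enqueue [18, 48], visited so far: [8, 5, 14, 13, 37]
  queue [18, 48] -> pop 18, enqueue [15], visited so far: [8, 5, 14, 13, 37, 18]
  queue [48, 15] -> pop 48, enqueue [none], visited so far: [8, 5, 14, 13, 37, 18, 48]
  queue [15] -> pop 15, enqueue [none], visited so far: [8, 5, 14, 13, 37, 18, 48, 15]
Result: [8, 5, 14, 13, 37, 18, 48, 15]


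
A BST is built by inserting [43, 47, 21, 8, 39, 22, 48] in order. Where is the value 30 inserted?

Starting tree (level order): [43, 21, 47, 8, 39, None, 48, None, None, 22]
Insertion path: 43 -> 21 -> 39 -> 22
Result: insert 30 as right child of 22
Final tree (level order): [43, 21, 47, 8, 39, None, 48, None, None, 22, None, None, None, None, 30]


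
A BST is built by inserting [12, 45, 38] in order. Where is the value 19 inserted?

Starting tree (level order): [12, None, 45, 38]
Insertion path: 12 -> 45 -> 38
Result: insert 19 as left child of 38
Final tree (level order): [12, None, 45, 38, None, 19]


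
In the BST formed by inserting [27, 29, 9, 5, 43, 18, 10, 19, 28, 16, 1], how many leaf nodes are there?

Tree built from: [27, 29, 9, 5, 43, 18, 10, 19, 28, 16, 1]
Tree (level-order array): [27, 9, 29, 5, 18, 28, 43, 1, None, 10, 19, None, None, None, None, None, None, None, 16]
Rule: A leaf has 0 children.
Per-node child counts:
  node 27: 2 child(ren)
  node 9: 2 child(ren)
  node 5: 1 child(ren)
  node 1: 0 child(ren)
  node 18: 2 child(ren)
  node 10: 1 child(ren)
  node 16: 0 child(ren)
  node 19: 0 child(ren)
  node 29: 2 child(ren)
  node 28: 0 child(ren)
  node 43: 0 child(ren)
Matching nodes: [1, 16, 19, 28, 43]
Count of leaf nodes: 5


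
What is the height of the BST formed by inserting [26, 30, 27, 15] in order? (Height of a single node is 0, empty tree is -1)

Insertion order: [26, 30, 27, 15]
Tree (level-order array): [26, 15, 30, None, None, 27]
Compute height bottom-up (empty subtree = -1):
  height(15) = 1 + max(-1, -1) = 0
  height(27) = 1 + max(-1, -1) = 0
  height(30) = 1 + max(0, -1) = 1
  height(26) = 1 + max(0, 1) = 2
Height = 2


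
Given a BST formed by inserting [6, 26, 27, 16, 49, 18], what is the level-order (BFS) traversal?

Tree insertion order: [6, 26, 27, 16, 49, 18]
Tree (level-order array): [6, None, 26, 16, 27, None, 18, None, 49]
BFS from the root, enqueuing left then right child of each popped node:
  queue [6] -> pop 6, enqueue [26], visited so far: [6]
  queue [26] -> pop 26, enqueue [16, 27], visited so far: [6, 26]
  queue [16, 27] -> pop 16, enqueue [18], visited so far: [6, 26, 16]
  queue [27, 18] -> pop 27, enqueue [49], visited so far: [6, 26, 16, 27]
  queue [18, 49] -> pop 18, enqueue [none], visited so far: [6, 26, 16, 27, 18]
  queue [49] -> pop 49, enqueue [none], visited so far: [6, 26, 16, 27, 18, 49]
Result: [6, 26, 16, 27, 18, 49]


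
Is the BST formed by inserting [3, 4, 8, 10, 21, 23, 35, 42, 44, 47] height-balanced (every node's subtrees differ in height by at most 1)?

Tree (level-order array): [3, None, 4, None, 8, None, 10, None, 21, None, 23, None, 35, None, 42, None, 44, None, 47]
Definition: a tree is height-balanced if, at every node, |h(left) - h(right)| <= 1 (empty subtree has height -1).
Bottom-up per-node check:
  node 47: h_left=-1, h_right=-1, diff=0 [OK], height=0
  node 44: h_left=-1, h_right=0, diff=1 [OK], height=1
  node 42: h_left=-1, h_right=1, diff=2 [FAIL (|-1-1|=2 > 1)], height=2
  node 35: h_left=-1, h_right=2, diff=3 [FAIL (|-1-2|=3 > 1)], height=3
  node 23: h_left=-1, h_right=3, diff=4 [FAIL (|-1-3|=4 > 1)], height=4
  node 21: h_left=-1, h_right=4, diff=5 [FAIL (|-1-4|=5 > 1)], height=5
  node 10: h_left=-1, h_right=5, diff=6 [FAIL (|-1-5|=6 > 1)], height=6
  node 8: h_left=-1, h_right=6, diff=7 [FAIL (|-1-6|=7 > 1)], height=7
  node 4: h_left=-1, h_right=7, diff=8 [FAIL (|-1-7|=8 > 1)], height=8
  node 3: h_left=-1, h_right=8, diff=9 [FAIL (|-1-8|=9 > 1)], height=9
Node 42 violates the condition: |-1 - 1| = 2 > 1.
Result: Not balanced


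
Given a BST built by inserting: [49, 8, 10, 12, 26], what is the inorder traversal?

Tree insertion order: [49, 8, 10, 12, 26]
Tree (level-order array): [49, 8, None, None, 10, None, 12, None, 26]
Inorder traversal: [8, 10, 12, 26, 49]


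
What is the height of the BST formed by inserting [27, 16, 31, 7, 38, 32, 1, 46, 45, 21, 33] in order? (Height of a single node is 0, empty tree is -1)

Insertion order: [27, 16, 31, 7, 38, 32, 1, 46, 45, 21, 33]
Tree (level-order array): [27, 16, 31, 7, 21, None, 38, 1, None, None, None, 32, 46, None, None, None, 33, 45]
Compute height bottom-up (empty subtree = -1):
  height(1) = 1 + max(-1, -1) = 0
  height(7) = 1 + max(0, -1) = 1
  height(21) = 1 + max(-1, -1) = 0
  height(16) = 1 + max(1, 0) = 2
  height(33) = 1 + max(-1, -1) = 0
  height(32) = 1 + max(-1, 0) = 1
  height(45) = 1 + max(-1, -1) = 0
  height(46) = 1 + max(0, -1) = 1
  height(38) = 1 + max(1, 1) = 2
  height(31) = 1 + max(-1, 2) = 3
  height(27) = 1 + max(2, 3) = 4
Height = 4


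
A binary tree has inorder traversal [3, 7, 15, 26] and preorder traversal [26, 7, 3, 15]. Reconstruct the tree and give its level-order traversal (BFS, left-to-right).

Inorder:  [3, 7, 15, 26]
Preorder: [26, 7, 3, 15]
Algorithm: preorder visits root first, so consume preorder in order;
for each root, split the current inorder slice at that value into
left-subtree inorder and right-subtree inorder, then recurse.
Recursive splits:
  root=26; inorder splits into left=[3, 7, 15], right=[]
  root=7; inorder splits into left=[3], right=[15]
  root=3; inorder splits into left=[], right=[]
  root=15; inorder splits into left=[], right=[]
Reconstructed level-order: [26, 7, 3, 15]


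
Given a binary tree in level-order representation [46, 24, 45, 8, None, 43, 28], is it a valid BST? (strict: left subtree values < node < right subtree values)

Level-order array: [46, 24, 45, 8, None, 43, 28]
Validate using subtree bounds (lo, hi): at each node, require lo < value < hi,
then recurse left with hi=value and right with lo=value.
Preorder trace (stopping at first violation):
  at node 46 with bounds (-inf, +inf): OK
  at node 24 with bounds (-inf, 46): OK
  at node 8 with bounds (-inf, 24): OK
  at node 45 with bounds (46, +inf): VIOLATION
Node 45 violates its bound: not (46 < 45 < +inf).
Result: Not a valid BST


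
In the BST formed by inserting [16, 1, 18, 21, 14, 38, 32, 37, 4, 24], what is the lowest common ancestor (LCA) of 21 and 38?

Tree insertion order: [16, 1, 18, 21, 14, 38, 32, 37, 4, 24]
Tree (level-order array): [16, 1, 18, None, 14, None, 21, 4, None, None, 38, None, None, 32, None, 24, 37]
In a BST, the LCA of p=21, q=38 is the first node v on the
root-to-leaf path with p <= v <= q (go left if both < v, right if both > v).
Walk from root:
  at 16: both 21 and 38 > 16, go right
  at 18: both 21 and 38 > 18, go right
  at 21: 21 <= 21 <= 38, this is the LCA
LCA = 21


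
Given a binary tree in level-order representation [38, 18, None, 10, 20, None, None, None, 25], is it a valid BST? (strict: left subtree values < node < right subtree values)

Level-order array: [38, 18, None, 10, 20, None, None, None, 25]
Validate using subtree bounds (lo, hi): at each node, require lo < value < hi,
then recurse left with hi=value and right with lo=value.
Preorder trace (stopping at first violation):
  at node 38 with bounds (-inf, +inf): OK
  at node 18 with bounds (-inf, 38): OK
  at node 10 with bounds (-inf, 18): OK
  at node 20 with bounds (18, 38): OK
  at node 25 with bounds (20, 38): OK
No violation found at any node.
Result: Valid BST


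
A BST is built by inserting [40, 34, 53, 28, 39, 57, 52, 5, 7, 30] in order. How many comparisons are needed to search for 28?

Search path for 28: 40 -> 34 -> 28
Found: True
Comparisons: 3


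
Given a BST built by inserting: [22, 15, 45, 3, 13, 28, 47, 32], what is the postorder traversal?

Tree insertion order: [22, 15, 45, 3, 13, 28, 47, 32]
Tree (level-order array): [22, 15, 45, 3, None, 28, 47, None, 13, None, 32]
Postorder traversal: [13, 3, 15, 32, 28, 47, 45, 22]


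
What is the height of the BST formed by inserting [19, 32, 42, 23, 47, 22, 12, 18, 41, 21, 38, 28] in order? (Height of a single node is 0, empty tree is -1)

Insertion order: [19, 32, 42, 23, 47, 22, 12, 18, 41, 21, 38, 28]
Tree (level-order array): [19, 12, 32, None, 18, 23, 42, None, None, 22, 28, 41, 47, 21, None, None, None, 38]
Compute height bottom-up (empty subtree = -1):
  height(18) = 1 + max(-1, -1) = 0
  height(12) = 1 + max(-1, 0) = 1
  height(21) = 1 + max(-1, -1) = 0
  height(22) = 1 + max(0, -1) = 1
  height(28) = 1 + max(-1, -1) = 0
  height(23) = 1 + max(1, 0) = 2
  height(38) = 1 + max(-1, -1) = 0
  height(41) = 1 + max(0, -1) = 1
  height(47) = 1 + max(-1, -1) = 0
  height(42) = 1 + max(1, 0) = 2
  height(32) = 1 + max(2, 2) = 3
  height(19) = 1 + max(1, 3) = 4
Height = 4


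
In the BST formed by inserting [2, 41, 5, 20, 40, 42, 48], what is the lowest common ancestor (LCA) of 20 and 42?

Tree insertion order: [2, 41, 5, 20, 40, 42, 48]
Tree (level-order array): [2, None, 41, 5, 42, None, 20, None, 48, None, 40]
In a BST, the LCA of p=20, q=42 is the first node v on the
root-to-leaf path with p <= v <= q (go left if both < v, right if both > v).
Walk from root:
  at 2: both 20 and 42 > 2, go right
  at 41: 20 <= 41 <= 42, this is the LCA
LCA = 41


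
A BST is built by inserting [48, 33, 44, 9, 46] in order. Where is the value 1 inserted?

Starting tree (level order): [48, 33, None, 9, 44, None, None, None, 46]
Insertion path: 48 -> 33 -> 9
Result: insert 1 as left child of 9
Final tree (level order): [48, 33, None, 9, 44, 1, None, None, 46]


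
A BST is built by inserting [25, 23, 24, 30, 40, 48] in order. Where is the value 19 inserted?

Starting tree (level order): [25, 23, 30, None, 24, None, 40, None, None, None, 48]
Insertion path: 25 -> 23
Result: insert 19 as left child of 23
Final tree (level order): [25, 23, 30, 19, 24, None, 40, None, None, None, None, None, 48]


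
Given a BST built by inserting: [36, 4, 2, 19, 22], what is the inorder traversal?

Tree insertion order: [36, 4, 2, 19, 22]
Tree (level-order array): [36, 4, None, 2, 19, None, None, None, 22]
Inorder traversal: [2, 4, 19, 22, 36]


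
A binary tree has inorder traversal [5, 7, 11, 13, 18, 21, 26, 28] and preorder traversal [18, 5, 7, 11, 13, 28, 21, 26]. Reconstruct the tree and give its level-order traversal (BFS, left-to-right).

Inorder:  [5, 7, 11, 13, 18, 21, 26, 28]
Preorder: [18, 5, 7, 11, 13, 28, 21, 26]
Algorithm: preorder visits root first, so consume preorder in order;
for each root, split the current inorder slice at that value into
left-subtree inorder and right-subtree inorder, then recurse.
Recursive splits:
  root=18; inorder splits into left=[5, 7, 11, 13], right=[21, 26, 28]
  root=5; inorder splits into left=[], right=[7, 11, 13]
  root=7; inorder splits into left=[], right=[11, 13]
  root=11; inorder splits into left=[], right=[13]
  root=13; inorder splits into left=[], right=[]
  root=28; inorder splits into left=[21, 26], right=[]
  root=21; inorder splits into left=[], right=[26]
  root=26; inorder splits into left=[], right=[]
Reconstructed level-order: [18, 5, 28, 7, 21, 11, 26, 13]


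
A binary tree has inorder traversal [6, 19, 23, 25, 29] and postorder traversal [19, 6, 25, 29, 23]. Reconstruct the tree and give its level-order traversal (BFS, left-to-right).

Inorder:   [6, 19, 23, 25, 29]
Postorder: [19, 6, 25, 29, 23]
Algorithm: postorder visits root last, so walk postorder right-to-left;
each value is the root of the current inorder slice — split it at that
value, recurse on the right subtree first, then the left.
Recursive splits:
  root=23; inorder splits into left=[6, 19], right=[25, 29]
  root=29; inorder splits into left=[25], right=[]
  root=25; inorder splits into left=[], right=[]
  root=6; inorder splits into left=[], right=[19]
  root=19; inorder splits into left=[], right=[]
Reconstructed level-order: [23, 6, 29, 19, 25]


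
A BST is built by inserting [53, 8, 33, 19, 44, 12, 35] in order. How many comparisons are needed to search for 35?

Search path for 35: 53 -> 8 -> 33 -> 44 -> 35
Found: True
Comparisons: 5


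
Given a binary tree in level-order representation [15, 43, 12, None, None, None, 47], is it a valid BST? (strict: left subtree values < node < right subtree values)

Level-order array: [15, 43, 12, None, None, None, 47]
Validate using subtree bounds (lo, hi): at each node, require lo < value < hi,
then recurse left with hi=value and right with lo=value.
Preorder trace (stopping at first violation):
  at node 15 with bounds (-inf, +inf): OK
  at node 43 with bounds (-inf, 15): VIOLATION
Node 43 violates its bound: not (-inf < 43 < 15).
Result: Not a valid BST


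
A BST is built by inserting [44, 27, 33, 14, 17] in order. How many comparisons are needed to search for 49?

Search path for 49: 44
Found: False
Comparisons: 1


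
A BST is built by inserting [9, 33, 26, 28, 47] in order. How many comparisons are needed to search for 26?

Search path for 26: 9 -> 33 -> 26
Found: True
Comparisons: 3


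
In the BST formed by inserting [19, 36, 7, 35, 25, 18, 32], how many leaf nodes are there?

Tree built from: [19, 36, 7, 35, 25, 18, 32]
Tree (level-order array): [19, 7, 36, None, 18, 35, None, None, None, 25, None, None, 32]
Rule: A leaf has 0 children.
Per-node child counts:
  node 19: 2 child(ren)
  node 7: 1 child(ren)
  node 18: 0 child(ren)
  node 36: 1 child(ren)
  node 35: 1 child(ren)
  node 25: 1 child(ren)
  node 32: 0 child(ren)
Matching nodes: [18, 32]
Count of leaf nodes: 2


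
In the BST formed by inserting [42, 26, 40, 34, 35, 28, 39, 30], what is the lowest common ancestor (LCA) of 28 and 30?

Tree insertion order: [42, 26, 40, 34, 35, 28, 39, 30]
Tree (level-order array): [42, 26, None, None, 40, 34, None, 28, 35, None, 30, None, 39]
In a BST, the LCA of p=28, q=30 is the first node v on the
root-to-leaf path with p <= v <= q (go left if both < v, right if both > v).
Walk from root:
  at 42: both 28 and 30 < 42, go left
  at 26: both 28 and 30 > 26, go right
  at 40: both 28 and 30 < 40, go left
  at 34: both 28 and 30 < 34, go left
  at 28: 28 <= 28 <= 30, this is the LCA
LCA = 28


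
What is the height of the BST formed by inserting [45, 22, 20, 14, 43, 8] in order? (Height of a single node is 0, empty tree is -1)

Insertion order: [45, 22, 20, 14, 43, 8]
Tree (level-order array): [45, 22, None, 20, 43, 14, None, None, None, 8]
Compute height bottom-up (empty subtree = -1):
  height(8) = 1 + max(-1, -1) = 0
  height(14) = 1 + max(0, -1) = 1
  height(20) = 1 + max(1, -1) = 2
  height(43) = 1 + max(-1, -1) = 0
  height(22) = 1 + max(2, 0) = 3
  height(45) = 1 + max(3, -1) = 4
Height = 4


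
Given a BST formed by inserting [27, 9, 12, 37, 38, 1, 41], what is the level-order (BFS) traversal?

Tree insertion order: [27, 9, 12, 37, 38, 1, 41]
Tree (level-order array): [27, 9, 37, 1, 12, None, 38, None, None, None, None, None, 41]
BFS from the root, enqueuing left then right child of each popped node:
  queue [27] -> pop 27, enqueue [9, 37], visited so far: [27]
  queue [9, 37] -> pop 9, enqueue [1, 12], visited so far: [27, 9]
  queue [37, 1, 12] -> pop 37, enqueue [38], visited so far: [27, 9, 37]
  queue [1, 12, 38] -> pop 1, enqueue [none], visited so far: [27, 9, 37, 1]
  queue [12, 38] -> pop 12, enqueue [none], visited so far: [27, 9, 37, 1, 12]
  queue [38] -> pop 38, enqueue [41], visited so far: [27, 9, 37, 1, 12, 38]
  queue [41] -> pop 41, enqueue [none], visited so far: [27, 9, 37, 1, 12, 38, 41]
Result: [27, 9, 37, 1, 12, 38, 41]
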